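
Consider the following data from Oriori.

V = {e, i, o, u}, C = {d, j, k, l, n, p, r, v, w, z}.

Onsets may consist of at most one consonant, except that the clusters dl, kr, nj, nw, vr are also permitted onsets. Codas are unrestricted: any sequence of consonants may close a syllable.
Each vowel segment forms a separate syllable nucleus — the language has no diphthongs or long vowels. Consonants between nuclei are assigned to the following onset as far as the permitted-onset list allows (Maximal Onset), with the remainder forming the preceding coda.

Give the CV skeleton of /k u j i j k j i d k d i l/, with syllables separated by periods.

CV.CVCC.CVCC.CVC

Vowels present: u, i, i, i; each is a nucleus, giving 4 syllables.
Between /u/ (V1) and /i/ (V2): /j/ is a single consonant, so it becomes the next onset.
Between /i/ (V2) and /i/ (V3): /jkj/; trying suffixes from longest down, /j/ is the first permitted one, so coda /jk/ | onset /j/.
Between /i/ (V3) and /i/ (V4): /dkd/ splits as /dk/ + /d/ (/d/ is the longest suffix that is a licit onset).
Result: ku.jijk.jidk.dil.
Mapping each syllable to C/V: /ku/ → CV, /jijk/ → CVCC, /jidk/ → CVCC, /dil/ → CVC.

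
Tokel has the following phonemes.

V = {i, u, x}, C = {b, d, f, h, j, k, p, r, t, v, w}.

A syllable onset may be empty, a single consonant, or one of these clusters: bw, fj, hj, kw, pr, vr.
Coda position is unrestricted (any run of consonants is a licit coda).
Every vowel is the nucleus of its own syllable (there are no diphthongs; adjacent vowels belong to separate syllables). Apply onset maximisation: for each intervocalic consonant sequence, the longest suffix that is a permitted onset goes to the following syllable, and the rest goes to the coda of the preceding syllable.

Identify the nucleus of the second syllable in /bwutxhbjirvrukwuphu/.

x

Nuclei (vowels): u, x, i, u, u, u → 6 syllables.
The second nucleus (vowel 2 from the left) is /x/.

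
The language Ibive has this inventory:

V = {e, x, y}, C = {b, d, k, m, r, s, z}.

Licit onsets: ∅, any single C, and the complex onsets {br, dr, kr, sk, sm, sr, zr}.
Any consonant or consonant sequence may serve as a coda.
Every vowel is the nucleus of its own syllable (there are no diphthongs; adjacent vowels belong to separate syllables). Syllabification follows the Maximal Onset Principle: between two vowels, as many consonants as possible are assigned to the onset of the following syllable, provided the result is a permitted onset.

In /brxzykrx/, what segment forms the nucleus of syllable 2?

Vowels present: x, y, x; each is a nucleus, giving 3 syllables.
The second nucleus (vowel 2 from the left) is /y/.

y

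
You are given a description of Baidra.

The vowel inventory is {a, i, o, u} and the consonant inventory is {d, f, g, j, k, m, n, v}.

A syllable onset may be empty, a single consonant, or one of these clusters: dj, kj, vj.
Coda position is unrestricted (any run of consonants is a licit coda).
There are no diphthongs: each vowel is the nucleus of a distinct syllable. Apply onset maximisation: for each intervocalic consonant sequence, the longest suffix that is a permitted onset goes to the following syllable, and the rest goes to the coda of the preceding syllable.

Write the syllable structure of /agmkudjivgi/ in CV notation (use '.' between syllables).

VCC.CV.CCVC.CV

The vowels are a, u, i, i — 4 nuclei, so 4 syllables.
σ1/σ2 boundary: /gmk/; trying suffixes from longest down, /k/ is the first permitted one, so coda /gm/ | onset /k/.
σ2/σ3 boundary: /dj/ — entire cluster is a permitted onset → onset /dj/, coda ∅.
σ3/σ4 boundary: /vg/ — longest licit onset from the right is /g/, leaving /v/ as coda.
So the parse is agm.ku.djiv.gi.
Mapping each syllable to C/V: /agm/ → VCC, /ku/ → CV, /djiv/ → CCVC, /gi/ → CV.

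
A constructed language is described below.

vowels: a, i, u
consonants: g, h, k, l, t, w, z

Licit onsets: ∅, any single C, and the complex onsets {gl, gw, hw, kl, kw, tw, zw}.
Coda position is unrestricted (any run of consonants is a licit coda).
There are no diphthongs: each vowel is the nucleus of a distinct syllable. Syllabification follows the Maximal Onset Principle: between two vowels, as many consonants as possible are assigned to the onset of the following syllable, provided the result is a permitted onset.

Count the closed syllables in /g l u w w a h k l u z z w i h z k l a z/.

5

Vowels present: u, a, u, i, a; each is a nucleus, giving 5 syllables.
/u…a/ gap (V1→V2): /ww/ — longest licit onset from the right is /w/, leaving /w/ as coda.
/a…u/ gap (V2→V3): cluster /hkl/ — the longest permitted-onset suffix is /kl/; onset = /kl/, preceding coda = /h/.
/u…i/ gap (V3→V4): /zzw/; trying suffixes from longest down, /zw/ is the first permitted one, so coda /z/ | onset /zw/.
/i…a/ gap (V4→V5): /hzkl/; trying suffixes from longest down, /kl/ is the first permitted one, so coda /hz/ | onset /kl/.
Putting it together: gluw.wah.kluz.zwihz.klaz.
Classifying each syllable: /gluw/ (closed), /wah/ (closed), /kluz/ (closed), /zwihz/ (closed), /klaz/ (closed).
Closed syllables: 5.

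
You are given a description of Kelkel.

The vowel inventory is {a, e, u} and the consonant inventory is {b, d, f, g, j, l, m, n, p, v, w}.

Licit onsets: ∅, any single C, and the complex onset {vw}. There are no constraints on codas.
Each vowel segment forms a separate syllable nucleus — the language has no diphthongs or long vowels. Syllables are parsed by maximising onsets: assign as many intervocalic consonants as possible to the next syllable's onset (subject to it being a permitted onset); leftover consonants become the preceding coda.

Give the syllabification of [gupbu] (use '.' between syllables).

The vowels are u, u — 2 nuclei, so 2 syllables.
Between /u/ (V1) and /u/ (V2): cluster /pb/ — the longest permitted-onset suffix is /b/; onset = /b/, preceding coda = /p/.

gup.bu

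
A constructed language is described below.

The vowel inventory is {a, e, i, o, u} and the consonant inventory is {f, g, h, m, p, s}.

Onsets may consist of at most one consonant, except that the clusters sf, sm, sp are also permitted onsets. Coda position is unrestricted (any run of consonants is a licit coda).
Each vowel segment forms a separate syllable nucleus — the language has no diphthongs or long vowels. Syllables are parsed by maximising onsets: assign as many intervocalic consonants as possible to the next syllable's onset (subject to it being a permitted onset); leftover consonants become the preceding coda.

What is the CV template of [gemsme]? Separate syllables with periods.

Nuclei (vowels): e, e → 2 syllables.
V1 /e/ – V2 /e/: cluster /msm/ — the longest permitted-onset suffix is /sm/; onset = /sm/, preceding coda = /m/.
So the parse is gem.sme.
Mapping each syllable to C/V: /gem/ → CVC, /sme/ → CCV.

CVC.CCV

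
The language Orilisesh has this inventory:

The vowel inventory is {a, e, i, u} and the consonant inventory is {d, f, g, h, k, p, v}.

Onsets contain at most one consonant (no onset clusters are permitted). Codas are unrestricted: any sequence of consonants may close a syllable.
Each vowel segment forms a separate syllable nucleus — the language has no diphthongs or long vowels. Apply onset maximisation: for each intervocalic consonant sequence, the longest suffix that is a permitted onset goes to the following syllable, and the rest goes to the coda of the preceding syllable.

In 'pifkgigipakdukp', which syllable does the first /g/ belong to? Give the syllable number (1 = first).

2

The vowels are i, i, i, a, u — 5 nuclei, so 5 syllables.
σ1/σ2 boundary: /fkg/ splits as /fk/ + /g/ (/g/ is the longest suffix that is a licit onset).
σ2/σ3 boundary: /g/ → onset of the next syllable (single consonants are always licit onsets).
σ3/σ4 boundary: just /p/ — single C goes to the following onset.
σ4/σ5 boundary: /kd/ splits as /k/ + /d/ (/d/ is the longest suffix that is a licit onset).
Syllabification: pifk.gi.gi.pak.dukp.
The first /g/ is in the onset of syllable 2 (/gi/).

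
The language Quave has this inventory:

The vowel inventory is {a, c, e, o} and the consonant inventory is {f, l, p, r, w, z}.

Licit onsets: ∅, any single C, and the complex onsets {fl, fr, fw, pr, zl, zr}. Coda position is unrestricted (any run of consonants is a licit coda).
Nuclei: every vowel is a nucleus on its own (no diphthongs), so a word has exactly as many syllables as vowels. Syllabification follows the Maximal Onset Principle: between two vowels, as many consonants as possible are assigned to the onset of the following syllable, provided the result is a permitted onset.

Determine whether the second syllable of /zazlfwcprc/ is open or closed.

open

Nuclei (vowels): a, c, c → 3 syllables.
V1 /a/ – V2 /c/: cluster /zlfw/ — the longest permitted-onset suffix is /fw/; onset = /fw/, preceding coda = /zl/.
V2 /c/ – V3 /c/: /pr/ is a licit onset in full, so it all attaches to the next syllable.
Syllabification: zazl.fwc.prc.
Syllable 2 is /fwc/; it ends in its nucleus with no coda, so it is open.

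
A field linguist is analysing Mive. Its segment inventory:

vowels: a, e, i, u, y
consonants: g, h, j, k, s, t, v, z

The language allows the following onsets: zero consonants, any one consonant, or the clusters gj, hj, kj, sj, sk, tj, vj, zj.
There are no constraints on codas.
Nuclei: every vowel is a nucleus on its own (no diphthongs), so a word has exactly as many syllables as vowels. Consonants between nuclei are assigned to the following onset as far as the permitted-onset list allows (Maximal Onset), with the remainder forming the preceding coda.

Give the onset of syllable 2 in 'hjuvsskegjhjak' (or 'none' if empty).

sk

Nuclei (vowels): u, e, a → 3 syllables.
/u…e/ gap (V1→V2): cluster /vssk/ — the longest permitted-onset suffix is /sk/; onset = /sk/, preceding coda = /vs/.
/e…a/ gap (V2→V3): /gjhj/; trying suffixes from longest down, /hj/ is the first permitted one, so coda /gj/ | onset /hj/.
Putting it together: hjuvs.skegj.hjak.
Syllable 2 is /skegj/: onset /sk/, nucleus /e/, coda /gj/.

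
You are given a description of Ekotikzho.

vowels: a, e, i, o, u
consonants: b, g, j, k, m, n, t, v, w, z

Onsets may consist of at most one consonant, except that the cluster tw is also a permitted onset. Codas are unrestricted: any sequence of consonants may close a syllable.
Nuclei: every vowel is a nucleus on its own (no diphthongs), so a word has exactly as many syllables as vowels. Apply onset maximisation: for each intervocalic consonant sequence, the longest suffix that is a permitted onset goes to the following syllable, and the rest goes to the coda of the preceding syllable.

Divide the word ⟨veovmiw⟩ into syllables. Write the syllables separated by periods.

The vowels are e, o, i — 3 nuclei, so 3 syllables.
Between /e/ (V1) and /o/ (V2): nothing intervenes; syllable break is V.V.
Between /o/ (V2) and /i/ (V3): /vm/ — longest licit onset from the right is /m/, leaving /v/ as coda.

ve.ov.miw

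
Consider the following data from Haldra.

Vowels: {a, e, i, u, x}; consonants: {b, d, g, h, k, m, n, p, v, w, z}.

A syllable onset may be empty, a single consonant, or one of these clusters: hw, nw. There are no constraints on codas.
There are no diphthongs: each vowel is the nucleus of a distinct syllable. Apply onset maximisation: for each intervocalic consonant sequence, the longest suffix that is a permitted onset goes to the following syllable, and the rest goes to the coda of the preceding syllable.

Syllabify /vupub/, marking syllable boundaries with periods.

The vowels are u, u — 2 nuclei, so 2 syllables.
σ1/σ2 boundary: just /p/ — single C goes to the following onset.

vu.pub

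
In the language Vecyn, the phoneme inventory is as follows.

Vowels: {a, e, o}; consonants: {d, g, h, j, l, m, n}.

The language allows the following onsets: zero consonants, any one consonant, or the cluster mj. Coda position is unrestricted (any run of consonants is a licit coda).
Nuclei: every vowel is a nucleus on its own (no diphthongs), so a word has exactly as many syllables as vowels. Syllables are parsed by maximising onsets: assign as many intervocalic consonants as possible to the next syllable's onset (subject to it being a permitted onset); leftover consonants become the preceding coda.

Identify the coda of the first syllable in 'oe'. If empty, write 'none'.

Vowels present: o, e; each is a nucleus, giving 2 syllables.
/o…e/ gap (V1→V2): no consonants, so the boundary falls immediately after /o/.
Result: o.e.
Syllable 1 is /o/: onset ∅, nucleus /o/, coda ∅.

none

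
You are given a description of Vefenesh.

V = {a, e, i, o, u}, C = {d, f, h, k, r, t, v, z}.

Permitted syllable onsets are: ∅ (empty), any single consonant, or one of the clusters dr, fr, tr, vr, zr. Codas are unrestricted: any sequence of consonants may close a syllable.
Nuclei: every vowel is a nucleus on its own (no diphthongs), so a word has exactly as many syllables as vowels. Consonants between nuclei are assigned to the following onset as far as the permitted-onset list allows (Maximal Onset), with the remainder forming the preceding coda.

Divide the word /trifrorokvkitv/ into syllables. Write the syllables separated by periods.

tri.fro.rokv.kitv

Vowels present: i, o, o, i; each is a nucleus, giving 4 syllables.
Between /i/ (V1) and /o/ (V2): cluster /fr/ — /fr/ is itself a permitted onset, so the whole cluster goes right; preceding coda = ∅.
Between /o/ (V2) and /o/ (V3): /r/ is a single consonant, so it becomes the next onset.
Between /o/ (V3) and /i/ (V4): /kvk/; trying suffixes from longest down, /k/ is the first permitted one, so coda /kv/ | onset /k/.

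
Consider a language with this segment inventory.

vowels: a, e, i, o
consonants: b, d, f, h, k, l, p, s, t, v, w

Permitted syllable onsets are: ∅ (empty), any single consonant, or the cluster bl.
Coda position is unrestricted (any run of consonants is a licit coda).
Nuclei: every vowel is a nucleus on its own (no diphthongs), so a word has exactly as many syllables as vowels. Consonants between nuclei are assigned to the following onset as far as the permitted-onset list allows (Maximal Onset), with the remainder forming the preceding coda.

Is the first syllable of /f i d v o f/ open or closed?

closed

Vowels present: i, o; each is a nucleus, giving 2 syllables.
Between /i/ (V1) and /o/ (V2): /dv/; trying suffixes from longest down, /v/ is the first permitted one, so coda /d/ | onset /v/.
Syllabification: fid.vof.
Syllable 1 is /fid/ with coda /d/, so it is closed.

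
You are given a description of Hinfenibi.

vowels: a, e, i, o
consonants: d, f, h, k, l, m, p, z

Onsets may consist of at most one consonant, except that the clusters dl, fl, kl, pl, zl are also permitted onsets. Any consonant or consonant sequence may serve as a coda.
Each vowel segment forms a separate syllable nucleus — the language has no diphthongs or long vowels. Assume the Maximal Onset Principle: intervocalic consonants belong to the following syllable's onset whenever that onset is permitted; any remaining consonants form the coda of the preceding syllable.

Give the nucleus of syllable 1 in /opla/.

o

Vowels present: o, a; each is a nucleus, giving 2 syllables.
The first nucleus (vowel 1 from the left) is /o/.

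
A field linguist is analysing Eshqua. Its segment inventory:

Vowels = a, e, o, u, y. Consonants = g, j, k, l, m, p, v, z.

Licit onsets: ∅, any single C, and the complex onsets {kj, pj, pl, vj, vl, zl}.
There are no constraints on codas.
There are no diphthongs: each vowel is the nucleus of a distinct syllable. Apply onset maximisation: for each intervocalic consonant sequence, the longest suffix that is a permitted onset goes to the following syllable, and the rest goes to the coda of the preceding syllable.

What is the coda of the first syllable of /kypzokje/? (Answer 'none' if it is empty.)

Nuclei (vowels): y, o, e → 3 syllables.
σ1/σ2 boundary: cluster /pz/ — the longest permitted-onset suffix is /z/; onset = /z/, preceding coda = /p/.
σ2/σ3 boundary: cluster /kj/ — /kj/ is itself a permitted onset, so the whole cluster goes right; preceding coda = ∅.
So the parse is kyp.zo.kje.
Syllable 1 is /kyp/: onset /k/, nucleus /y/, coda /p/.

p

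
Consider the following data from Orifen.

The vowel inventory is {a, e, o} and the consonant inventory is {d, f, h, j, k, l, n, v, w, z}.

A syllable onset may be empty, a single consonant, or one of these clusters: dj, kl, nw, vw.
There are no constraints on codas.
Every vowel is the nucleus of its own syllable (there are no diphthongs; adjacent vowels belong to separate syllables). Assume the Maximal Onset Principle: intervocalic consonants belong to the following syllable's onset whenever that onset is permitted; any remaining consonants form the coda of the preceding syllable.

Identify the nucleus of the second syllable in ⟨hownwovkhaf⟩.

Vowels present: o, o, a; each is a nucleus, giving 3 syllables.
The second nucleus (vowel 2 from the left) is /o/.

o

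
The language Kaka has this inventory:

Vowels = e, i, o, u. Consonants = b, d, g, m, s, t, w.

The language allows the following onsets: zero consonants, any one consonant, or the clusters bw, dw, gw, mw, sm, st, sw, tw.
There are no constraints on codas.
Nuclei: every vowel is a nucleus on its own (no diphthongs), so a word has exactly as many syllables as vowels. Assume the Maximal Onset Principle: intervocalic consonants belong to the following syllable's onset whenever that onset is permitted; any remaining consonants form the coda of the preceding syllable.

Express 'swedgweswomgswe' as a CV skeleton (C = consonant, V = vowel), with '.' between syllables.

Vowels present: e, e, o, e; each is a nucleus, giving 4 syllables.
Between /e/ (V1) and /e/ (V2): /dgw/ splits as /d/ + /gw/ (/gw/ is the longest suffix that is a licit onset).
Between /e/ (V2) and /o/ (V3): /sw/ — entire cluster is a permitted onset → onset /sw/, coda ∅.
Between /o/ (V3) and /e/ (V4): /mgsw/ splits as /mg/ + /sw/ (/sw/ is the longest suffix that is a licit onset).
Putting it together: swed.gwe.swomg.swe.
Mapping each syllable to C/V: /swed/ → CCVC, /gwe/ → CCV, /swomg/ → CCVCC, /swe/ → CCV.

CCVC.CCV.CCVCC.CCV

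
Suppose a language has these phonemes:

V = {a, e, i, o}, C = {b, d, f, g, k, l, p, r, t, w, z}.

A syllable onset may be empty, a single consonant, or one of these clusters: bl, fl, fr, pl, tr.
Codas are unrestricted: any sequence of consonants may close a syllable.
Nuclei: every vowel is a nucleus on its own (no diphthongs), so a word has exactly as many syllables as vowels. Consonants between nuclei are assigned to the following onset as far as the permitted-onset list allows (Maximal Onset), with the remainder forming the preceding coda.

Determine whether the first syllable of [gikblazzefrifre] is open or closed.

closed

Vowels present: i, a, e, i, e; each is a nucleus, giving 5 syllables.
V1 /i/ – V2 /a/: /kbl/ splits as /k/ + /bl/ (/bl/ is the longest suffix that is a licit onset).
V2 /a/ – V3 /e/: /zz/ — longest licit onset from the right is /z/, leaving /z/ as coda.
V3 /e/ – V4 /i/: /fr/ — entire cluster is a permitted onset → onset /fr/, coda ∅.
V4 /i/ – V5 /e/: /fr/ is a licit onset in full, so it all attaches to the next syllable.
So the parse is gik.blaz.ze.fri.fre.
Syllable 1 is /gik/ with coda /k/, so it is closed.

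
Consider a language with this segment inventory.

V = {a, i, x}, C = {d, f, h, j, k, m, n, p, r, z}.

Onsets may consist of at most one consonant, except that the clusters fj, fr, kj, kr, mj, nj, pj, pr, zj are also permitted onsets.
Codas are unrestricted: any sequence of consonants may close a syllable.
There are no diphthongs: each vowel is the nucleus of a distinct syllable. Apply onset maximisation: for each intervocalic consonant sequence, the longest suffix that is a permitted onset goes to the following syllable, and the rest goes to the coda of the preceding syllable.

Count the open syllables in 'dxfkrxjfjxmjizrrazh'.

Vowels present: x, x, x, i, a; each is a nucleus, giving 5 syllables.
V1 /x/ – V2 /x/: cluster /fkr/ — the longest permitted-onset suffix is /kr/; onset = /kr/, preceding coda = /f/.
V2 /x/ – V3 /x/: cluster /jfj/ — the longest permitted-onset suffix is /fj/; onset = /fj/, preceding coda = /j/.
V3 /x/ – V4 /i/: /mj/ is a licit onset in full, so it all attaches to the next syllable.
V4 /i/ – V5 /a/: /zrr/ splits as /zr/ + /r/ (/r/ is the longest suffix that is a licit onset).
So the parse is dxf.krxj.fjx.mjizr.razh.
Classifying each syllable: /dxf/ (closed), /krxj/ (closed), /fjx/ (open), /mjizr/ (closed), /razh/ (closed).
Open syllables: 1.

1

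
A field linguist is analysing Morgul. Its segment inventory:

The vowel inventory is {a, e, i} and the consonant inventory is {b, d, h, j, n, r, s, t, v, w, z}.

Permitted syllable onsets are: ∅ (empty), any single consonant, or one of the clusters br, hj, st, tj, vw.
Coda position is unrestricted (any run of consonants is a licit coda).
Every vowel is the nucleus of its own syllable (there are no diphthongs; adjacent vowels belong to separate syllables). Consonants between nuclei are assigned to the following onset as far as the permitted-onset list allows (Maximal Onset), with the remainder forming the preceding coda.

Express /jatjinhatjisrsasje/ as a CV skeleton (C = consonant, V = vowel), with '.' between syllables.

Vowels present: a, i, a, i, a, e; each is a nucleus, giving 6 syllables.
/a…i/ gap (V1→V2): /tj/ is a licit onset in full, so it all attaches to the next syllable.
/i…a/ gap (V2→V3): /nh/; trying suffixes from longest down, /h/ is the first permitted one, so coda /n/ | onset /h/.
/a…i/ gap (V3→V4): cluster /tj/ — /tj/ is itself a permitted onset, so the whole cluster goes right; preceding coda = ∅.
/i…a/ gap (V4→V5): /srs/; trying suffixes from longest down, /s/ is the first permitted one, so coda /sr/ | onset /s/.
/a…e/ gap (V5→V6): /sj/ — longest licit onset from the right is /j/, leaving /s/ as coda.
Result: ja.tjin.ha.tjisr.sas.je.
Mapping each syllable to C/V: /ja/ → CV, /tjin/ → CCVC, /ha/ → CV, /tjisr/ → CCVCC, /sas/ → CVC, /je/ → CV.

CV.CCVC.CV.CCVCC.CVC.CV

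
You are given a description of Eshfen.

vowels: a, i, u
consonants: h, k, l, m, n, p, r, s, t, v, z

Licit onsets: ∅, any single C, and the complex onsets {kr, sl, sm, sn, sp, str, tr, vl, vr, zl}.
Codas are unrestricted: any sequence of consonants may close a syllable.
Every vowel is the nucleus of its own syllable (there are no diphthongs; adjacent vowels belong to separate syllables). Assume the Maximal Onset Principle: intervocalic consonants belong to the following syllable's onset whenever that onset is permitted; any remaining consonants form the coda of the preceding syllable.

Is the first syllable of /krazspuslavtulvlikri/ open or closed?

Nuclei (vowels): a, u, a, u, i, i → 6 syllables.
/a…u/ gap (V1→V2): /zsp/; trying suffixes from longest down, /sp/ is the first permitted one, so coda /z/ | onset /sp/.
/u…a/ gap (V2→V3): cluster /sl/ — /sl/ is itself a permitted onset, so the whole cluster goes right; preceding coda = ∅.
/a…u/ gap (V3→V4): /vt/; trying suffixes from longest down, /t/ is the first permitted one, so coda /v/ | onset /t/.
/u…i/ gap (V4→V5): /lvl/; trying suffixes from longest down, /vl/ is the first permitted one, so coda /l/ | onset /vl/.
/i…i/ gap (V5→V6): cluster /kr/ — /kr/ is itself a permitted onset, so the whole cluster goes right; preceding coda = ∅.
Putting it together: kraz.spu.slav.tul.vli.kri.
Syllable 1 is /kraz/ with coda /z/, so it is closed.

closed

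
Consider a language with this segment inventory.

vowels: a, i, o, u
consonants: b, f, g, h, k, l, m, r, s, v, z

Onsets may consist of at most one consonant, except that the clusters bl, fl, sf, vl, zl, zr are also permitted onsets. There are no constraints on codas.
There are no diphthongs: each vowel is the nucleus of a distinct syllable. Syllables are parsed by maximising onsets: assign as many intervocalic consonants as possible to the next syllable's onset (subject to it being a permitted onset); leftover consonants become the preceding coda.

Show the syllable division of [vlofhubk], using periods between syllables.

The vowels are o, u — 2 nuclei, so 2 syllables.
Between /o/ (V1) and /u/ (V2): /fh/ splits as /f/ + /h/ (/h/ is the longest suffix that is a licit onset).

vlof.hubk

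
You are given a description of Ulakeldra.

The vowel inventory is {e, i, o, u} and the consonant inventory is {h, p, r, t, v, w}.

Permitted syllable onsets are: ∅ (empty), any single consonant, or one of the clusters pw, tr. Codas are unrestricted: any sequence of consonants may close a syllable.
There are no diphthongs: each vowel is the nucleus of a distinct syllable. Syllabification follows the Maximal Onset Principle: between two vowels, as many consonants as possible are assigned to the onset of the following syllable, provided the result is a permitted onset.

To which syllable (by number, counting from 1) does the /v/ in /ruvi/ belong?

2

The vowels are u, i — 2 nuclei, so 2 syllables.
Between /u/ (V1) and /i/ (V2): /v/ → onset of the next syllable (single consonants are always licit onsets).
Putting it together: ru.vi.
The /v/ is in the onset of syllable 2 (/vi/).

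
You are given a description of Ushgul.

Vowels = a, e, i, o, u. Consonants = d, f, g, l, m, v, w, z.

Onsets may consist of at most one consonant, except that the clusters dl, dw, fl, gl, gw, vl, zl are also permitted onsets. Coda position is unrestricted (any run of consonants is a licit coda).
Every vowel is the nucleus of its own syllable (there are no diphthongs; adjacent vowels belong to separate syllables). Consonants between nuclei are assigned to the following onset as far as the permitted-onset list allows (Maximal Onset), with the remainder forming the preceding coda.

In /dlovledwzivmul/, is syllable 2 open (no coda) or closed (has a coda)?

The vowels are o, e, i, u — 4 nuclei, so 4 syllables.
σ1/σ2 boundary: /vl/ — entire cluster is a permitted onset → onset /vl/, coda ∅.
σ2/σ3 boundary: /dwz/ splits as /dw/ + /z/ (/z/ is the longest suffix that is a licit onset).
σ3/σ4 boundary: /vm/ — longest licit onset from the right is /m/, leaving /v/ as coda.
So the parse is dlo.vledw.ziv.mul.
Syllable 2 is /vledw/ with coda /dw/, so it is closed.

closed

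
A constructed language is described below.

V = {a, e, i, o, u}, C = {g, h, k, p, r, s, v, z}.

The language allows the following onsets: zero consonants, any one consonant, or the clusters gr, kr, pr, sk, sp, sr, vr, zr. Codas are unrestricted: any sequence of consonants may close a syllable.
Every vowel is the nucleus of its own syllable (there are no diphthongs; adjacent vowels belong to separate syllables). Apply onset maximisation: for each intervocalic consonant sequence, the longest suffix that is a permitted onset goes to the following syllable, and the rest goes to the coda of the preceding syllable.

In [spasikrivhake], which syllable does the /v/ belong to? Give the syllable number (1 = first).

Vowels present: a, i, i, a, e; each is a nucleus, giving 5 syllables.
V1 /a/ – V2 /i/: /s/ is a single consonant, so it becomes the next onset.
V2 /i/ – V3 /i/: /kr/ is a licit onset in full, so it all attaches to the next syllable.
V3 /i/ – V4 /a/: cluster /vh/ — the longest permitted-onset suffix is /h/; onset = /h/, preceding coda = /v/.
V4 /a/ – V5 /e/: /k/ → onset of the next syllable (single consonants are always licit onsets).
Putting it together: spa.si.kriv.ha.ke.
The /v/ is in the coda of syllable 3 (/kriv/).

3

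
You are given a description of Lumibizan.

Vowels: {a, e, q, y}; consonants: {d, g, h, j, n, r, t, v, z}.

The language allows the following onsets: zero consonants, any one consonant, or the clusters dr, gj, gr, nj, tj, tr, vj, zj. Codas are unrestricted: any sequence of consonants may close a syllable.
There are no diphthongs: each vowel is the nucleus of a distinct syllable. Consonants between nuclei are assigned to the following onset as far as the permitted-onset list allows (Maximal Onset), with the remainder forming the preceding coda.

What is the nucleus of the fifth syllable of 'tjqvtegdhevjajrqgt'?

Nuclei (vowels): q, e, e, a, q → 5 syllables.
The fifth nucleus (vowel 5 from the left) is /q/.

q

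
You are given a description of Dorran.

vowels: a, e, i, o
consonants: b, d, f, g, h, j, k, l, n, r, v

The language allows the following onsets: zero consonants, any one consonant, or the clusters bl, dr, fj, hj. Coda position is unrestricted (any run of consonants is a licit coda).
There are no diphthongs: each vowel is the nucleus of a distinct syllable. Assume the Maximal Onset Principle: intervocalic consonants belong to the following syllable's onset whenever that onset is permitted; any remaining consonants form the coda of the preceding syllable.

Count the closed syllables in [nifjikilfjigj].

Vowels present: i, i, i, i; each is a nucleus, giving 4 syllables.
/i…i/ gap (V1→V2): cluster /fj/ — /fj/ is itself a permitted onset, so the whole cluster goes right; preceding coda = ∅.
/i…i/ gap (V2→V3): /k/ is a single consonant, so it becomes the next onset.
/i…i/ gap (V3→V4): /lfj/ splits as /l/ + /fj/ (/fj/ is the longest suffix that is a licit onset).
Syllabification: ni.fji.kil.fjigj.
Classifying each syllable: /ni/ (open), /fji/ (open), /kil/ (closed), /fjigj/ (closed).
Closed syllables: 2.

2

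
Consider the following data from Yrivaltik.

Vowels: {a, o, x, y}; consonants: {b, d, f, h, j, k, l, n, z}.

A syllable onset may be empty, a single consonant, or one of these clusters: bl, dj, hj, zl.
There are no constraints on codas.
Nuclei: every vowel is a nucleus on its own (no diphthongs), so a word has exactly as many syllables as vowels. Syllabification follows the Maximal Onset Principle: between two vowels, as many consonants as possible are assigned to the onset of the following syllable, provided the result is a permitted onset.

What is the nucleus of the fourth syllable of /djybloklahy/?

y

Vowels present: y, o, a, y; each is a nucleus, giving 4 syllables.
The fourth nucleus (vowel 4 from the left) is /y/.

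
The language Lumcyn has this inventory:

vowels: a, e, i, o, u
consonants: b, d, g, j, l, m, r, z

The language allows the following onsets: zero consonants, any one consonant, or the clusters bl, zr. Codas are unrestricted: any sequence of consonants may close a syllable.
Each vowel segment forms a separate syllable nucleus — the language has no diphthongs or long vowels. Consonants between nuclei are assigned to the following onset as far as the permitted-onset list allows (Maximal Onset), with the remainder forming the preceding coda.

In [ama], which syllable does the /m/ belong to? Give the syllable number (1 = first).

Vowels present: a, a; each is a nucleus, giving 2 syllables.
Between /a/ (V1) and /a/ (V2): just /m/ — single C goes to the following onset.
Syllabification: a.ma.
The /m/ is in the onset of syllable 2 (/ma/).

2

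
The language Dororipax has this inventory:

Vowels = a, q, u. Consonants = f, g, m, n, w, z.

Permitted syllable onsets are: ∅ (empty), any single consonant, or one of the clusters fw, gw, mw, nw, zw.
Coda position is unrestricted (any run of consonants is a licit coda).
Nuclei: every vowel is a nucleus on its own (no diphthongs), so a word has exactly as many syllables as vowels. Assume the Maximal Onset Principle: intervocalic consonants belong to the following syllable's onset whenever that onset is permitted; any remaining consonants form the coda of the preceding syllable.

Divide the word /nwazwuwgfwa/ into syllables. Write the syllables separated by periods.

nwa.zwuwg.fwa

Nuclei (vowels): a, u, a → 3 syllables.
V1 /a/ – V2 /u/: /zw/ is a licit onset in full, so it all attaches to the next syllable.
V2 /u/ – V3 /a/: /wgfw/; trying suffixes from longest down, /fw/ is the first permitted one, so coda /wg/ | onset /fw/.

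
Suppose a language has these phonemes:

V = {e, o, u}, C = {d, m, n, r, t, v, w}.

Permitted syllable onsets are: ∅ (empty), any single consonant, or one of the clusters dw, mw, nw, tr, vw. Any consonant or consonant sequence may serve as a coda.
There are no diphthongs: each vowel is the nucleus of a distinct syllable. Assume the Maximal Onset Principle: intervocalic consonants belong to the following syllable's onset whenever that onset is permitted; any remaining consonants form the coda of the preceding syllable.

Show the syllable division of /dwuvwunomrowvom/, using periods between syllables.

dwu.vwu.nom.row.vom

Vowels present: u, u, o, o, o; each is a nucleus, giving 5 syllables.
V1 /u/ – V2 /u/: /vw/ — entire cluster is a permitted onset → onset /vw/, coda ∅.
V2 /u/ – V3 /o/: just /n/ — single C goes to the following onset.
V3 /o/ – V4 /o/: cluster /mr/ — the longest permitted-onset suffix is /r/; onset = /r/, preceding coda = /m/.
V4 /o/ – V5 /o/: /wv/ splits as /w/ + /v/ (/v/ is the longest suffix that is a licit onset).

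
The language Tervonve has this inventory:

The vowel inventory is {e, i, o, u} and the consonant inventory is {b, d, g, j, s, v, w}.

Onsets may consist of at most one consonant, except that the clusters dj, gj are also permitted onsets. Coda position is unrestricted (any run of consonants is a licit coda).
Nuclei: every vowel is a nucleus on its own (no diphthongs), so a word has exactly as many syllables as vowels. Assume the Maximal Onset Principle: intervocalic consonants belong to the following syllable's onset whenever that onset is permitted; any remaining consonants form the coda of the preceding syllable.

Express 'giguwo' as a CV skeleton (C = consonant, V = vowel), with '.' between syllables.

The vowels are i, u, o — 3 nuclei, so 3 syllables.
Between /i/ (V1) and /u/ (V2): just /g/ — single C goes to the following onset.
Between /u/ (V2) and /o/ (V3): just /w/ — single C goes to the following onset.
So the parse is gi.gu.wo.
Mapping each syllable to C/V: /gi/ → CV, /gu/ → CV, /wo/ → CV.

CV.CV.CV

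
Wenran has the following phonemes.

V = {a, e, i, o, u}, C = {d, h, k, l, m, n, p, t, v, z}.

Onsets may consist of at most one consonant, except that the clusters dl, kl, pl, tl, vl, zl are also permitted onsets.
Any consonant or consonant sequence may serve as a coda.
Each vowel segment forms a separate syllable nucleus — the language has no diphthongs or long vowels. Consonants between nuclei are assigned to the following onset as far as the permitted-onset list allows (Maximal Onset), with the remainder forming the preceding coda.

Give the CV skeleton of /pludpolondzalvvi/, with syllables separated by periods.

Vowels present: u, o, o, a, i; each is a nucleus, giving 5 syllables.
/u…o/ gap (V1→V2): /dp/ — longest licit onset from the right is /p/, leaving /d/ as coda.
/o…o/ gap (V2→V3): /l/ is a single consonant, so it becomes the next onset.
/o…a/ gap (V3→V4): cluster /ndz/ — the longest permitted-onset suffix is /z/; onset = /z/, preceding coda = /nd/.
/a…i/ gap (V4→V5): cluster /lvv/ — the longest permitted-onset suffix is /v/; onset = /v/, preceding coda = /lv/.
So the parse is plud.po.lond.zalv.vi.
Mapping each syllable to C/V: /plud/ → CCVC, /po/ → CV, /lond/ → CVCC, /zalv/ → CVCC, /vi/ → CV.

CCVC.CV.CVCC.CVCC.CV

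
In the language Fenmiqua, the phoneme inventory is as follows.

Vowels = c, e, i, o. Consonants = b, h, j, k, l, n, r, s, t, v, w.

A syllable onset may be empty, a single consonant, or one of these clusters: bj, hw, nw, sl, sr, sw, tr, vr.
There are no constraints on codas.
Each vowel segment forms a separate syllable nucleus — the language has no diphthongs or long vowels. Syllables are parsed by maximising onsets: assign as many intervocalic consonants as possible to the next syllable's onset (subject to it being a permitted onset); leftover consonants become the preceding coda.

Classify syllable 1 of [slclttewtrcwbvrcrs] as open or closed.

The vowels are c, e, c, c — 4 nuclei, so 4 syllables.
Between /c/ (V1) and /e/ (V2): /ltt/; trying suffixes from longest down, /t/ is the first permitted one, so coda /lt/ | onset /t/.
Between /e/ (V2) and /c/ (V3): cluster /wtr/ — the longest permitted-onset suffix is /tr/; onset = /tr/, preceding coda = /w/.
Between /c/ (V3) and /c/ (V4): /wbvr/ splits as /wb/ + /vr/ (/vr/ is the longest suffix that is a licit onset).
Putting it together: slclt.tew.trcwb.vrcrs.
Syllable 1 is /slclt/ with coda /lt/, so it is closed.

closed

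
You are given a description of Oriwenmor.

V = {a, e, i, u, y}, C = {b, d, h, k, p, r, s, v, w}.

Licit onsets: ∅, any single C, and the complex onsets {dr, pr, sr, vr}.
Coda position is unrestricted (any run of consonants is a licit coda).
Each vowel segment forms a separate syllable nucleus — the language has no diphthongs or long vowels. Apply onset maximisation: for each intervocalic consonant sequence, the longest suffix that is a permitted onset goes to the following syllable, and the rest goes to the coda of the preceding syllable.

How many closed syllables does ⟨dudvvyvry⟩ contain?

Vowels present: u, y, y; each is a nucleus, giving 3 syllables.
σ1/σ2 boundary: /dvv/ splits as /dv/ + /v/ (/v/ is the longest suffix that is a licit onset).
σ2/σ3 boundary: /vr/ is a licit onset in full, so it all attaches to the next syllable.
Result: dudv.vy.vry.
Classifying each syllable: /dudv/ (closed), /vy/ (open), /vry/ (open).
Closed syllables: 1.

1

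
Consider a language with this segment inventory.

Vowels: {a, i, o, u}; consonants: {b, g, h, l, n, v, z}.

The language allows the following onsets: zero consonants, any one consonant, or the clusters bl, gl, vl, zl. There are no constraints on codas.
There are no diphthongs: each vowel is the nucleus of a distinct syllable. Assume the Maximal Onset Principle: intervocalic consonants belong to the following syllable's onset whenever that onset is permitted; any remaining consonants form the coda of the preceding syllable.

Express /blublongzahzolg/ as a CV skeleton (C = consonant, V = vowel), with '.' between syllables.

CCV.CCVCC.CVC.CVCC

Nuclei (vowels): u, o, a, o → 4 syllables.
V1 /u/ – V2 /o/: cluster /bl/ — /bl/ is itself a permitted onset, so the whole cluster goes right; preceding coda = ∅.
V2 /o/ – V3 /a/: /ngz/; trying suffixes from longest down, /z/ is the first permitted one, so coda /ng/ | onset /z/.
V3 /a/ – V4 /o/: /hz/ splits as /h/ + /z/ (/z/ is the longest suffix that is a licit onset).
Syllabification: blu.blong.zah.zolg.
Mapping each syllable to C/V: /blu/ → CCV, /blong/ → CCVCC, /zah/ → CVC, /zolg/ → CVCC.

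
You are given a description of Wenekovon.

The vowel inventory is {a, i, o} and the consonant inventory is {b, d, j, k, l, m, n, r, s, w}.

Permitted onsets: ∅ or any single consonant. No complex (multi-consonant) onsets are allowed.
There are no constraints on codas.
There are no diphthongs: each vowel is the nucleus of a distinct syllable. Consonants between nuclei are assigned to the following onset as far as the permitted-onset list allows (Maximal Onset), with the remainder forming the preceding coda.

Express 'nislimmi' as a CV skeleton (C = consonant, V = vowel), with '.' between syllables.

CVC.CVC.CV

Vowels present: i, i, i; each is a nucleus, giving 3 syllables.
V1 /i/ – V2 /i/: /sl/ — longest licit onset from the right is /l/, leaving /s/ as coda.
V2 /i/ – V3 /i/: /mm/ splits as /m/ + /m/ (/m/ is the longest suffix that is a licit onset).
So the parse is nis.lim.mi.
Mapping each syllable to C/V: /nis/ → CVC, /lim/ → CVC, /mi/ → CV.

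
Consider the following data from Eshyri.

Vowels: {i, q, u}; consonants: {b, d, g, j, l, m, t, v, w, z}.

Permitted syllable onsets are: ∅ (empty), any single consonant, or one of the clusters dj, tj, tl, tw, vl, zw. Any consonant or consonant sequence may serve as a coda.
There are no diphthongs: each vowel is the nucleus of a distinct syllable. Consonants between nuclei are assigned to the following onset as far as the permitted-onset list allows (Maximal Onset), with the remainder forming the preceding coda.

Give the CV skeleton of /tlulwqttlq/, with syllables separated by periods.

Nuclei (vowels): u, q, q → 3 syllables.
/u…q/ gap (V1→V2): /lw/ splits as /l/ + /w/ (/w/ is the longest suffix that is a licit onset).
/q…q/ gap (V2→V3): /ttl/ — longest licit onset from the right is /tl/, leaving /t/ as coda.
Putting it together: tlul.wqt.tlq.
Mapping each syllable to C/V: /tlul/ → CCVC, /wqt/ → CVC, /tlq/ → CCV.

CCVC.CVC.CCV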